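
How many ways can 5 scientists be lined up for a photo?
5! = 120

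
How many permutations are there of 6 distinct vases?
6! = 720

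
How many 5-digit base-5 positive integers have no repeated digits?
First digit: 4 choices (nonzero). Then descending: 4 × 4 × 3 × 2 × 1 = 96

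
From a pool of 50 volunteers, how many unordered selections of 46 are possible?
C(50,46) = 50!/(46!×4!) = 230300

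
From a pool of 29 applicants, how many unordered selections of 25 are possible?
C(29,25) = 29!/(25!×4!) = 23751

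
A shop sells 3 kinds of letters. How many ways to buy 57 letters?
C(57+3-1, 3-1) = C(59, 2) = 1711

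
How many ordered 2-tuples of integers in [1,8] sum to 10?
Coefficient of x^10 in (x + x² + ... + x^8)^2. By inclusion-exclusion on dice exceeding 8: Σ_j (-1)^j C(2,j)·C(10-1-8j, 1) = C(2,0)·C(9,1) - C(2,1)·C(1,1) = 1·9 - 2·1 = 7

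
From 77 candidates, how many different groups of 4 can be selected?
C(77,4) = 77!/(4!×73!) = 1353275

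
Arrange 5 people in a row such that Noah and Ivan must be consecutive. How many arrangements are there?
Treat the 2 as one block: (5-2+1)! × 2! = 24 × 2 = 48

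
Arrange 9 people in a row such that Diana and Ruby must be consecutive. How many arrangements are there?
Treat the 2 as one block: (9-2+1)! × 2! = 40320 × 2 = 80640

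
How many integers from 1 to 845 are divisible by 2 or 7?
⌊845/2⌋ + ⌊845/7⌋ - ⌊845/14⌋ = 422 + 120 - 60 = 482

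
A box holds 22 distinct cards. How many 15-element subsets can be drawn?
C(22,15) = 22!/(15!×7!) = 170544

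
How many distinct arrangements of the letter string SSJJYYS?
7! / (3! × 2! × 2!) = 210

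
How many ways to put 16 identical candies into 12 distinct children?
C(16+12-1, 12-1) = C(27, 11) = 13037895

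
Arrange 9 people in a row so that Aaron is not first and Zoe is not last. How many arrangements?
By inclusion-exclusion: 9! - 2×(9-1)! + (9-2)! = 362880 - 80640 + 5040 = 287280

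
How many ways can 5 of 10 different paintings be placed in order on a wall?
P(10,5) = 10!/(10-5)! = 30240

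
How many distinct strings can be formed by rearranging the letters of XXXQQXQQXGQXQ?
13! / (6! × 1! × 6!) = 12012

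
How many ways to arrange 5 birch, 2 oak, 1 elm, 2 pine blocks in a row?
10! / (5! × 2! × 1! × 2!) = 7560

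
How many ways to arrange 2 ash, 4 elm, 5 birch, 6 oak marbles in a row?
17! / (2! × 4! × 5! × 6!) = 85765680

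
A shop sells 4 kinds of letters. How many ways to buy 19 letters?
C(19+4-1, 4-1) = C(22, 3) = 1540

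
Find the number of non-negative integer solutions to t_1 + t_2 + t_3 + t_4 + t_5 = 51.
C(51+5-1, 5-1) = C(55, 4) = 341055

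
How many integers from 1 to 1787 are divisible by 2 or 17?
⌊1787/2⌋ + ⌊1787/17⌋ - ⌊1787/34⌋ = 893 + 105 - 52 = 946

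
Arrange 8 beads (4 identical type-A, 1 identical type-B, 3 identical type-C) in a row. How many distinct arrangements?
8! / (4! × 1! × 3!) = 280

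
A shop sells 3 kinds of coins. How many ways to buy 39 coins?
C(39+3-1, 3-1) = C(41, 2) = 820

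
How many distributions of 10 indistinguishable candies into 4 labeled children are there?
C(10+4-1, 4-1) = C(13, 3) = 286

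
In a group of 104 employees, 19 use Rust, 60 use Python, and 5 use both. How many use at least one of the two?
|A∪B| = |A| + |B| - |A∩B| = 19 + 60 - 5 = 74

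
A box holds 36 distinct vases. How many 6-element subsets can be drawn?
C(36,6) = 36!/(6!×30!) = 1947792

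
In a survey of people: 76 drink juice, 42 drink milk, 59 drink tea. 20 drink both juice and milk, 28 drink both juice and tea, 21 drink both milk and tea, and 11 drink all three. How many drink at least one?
|A∪B∪C| = 76+42+59-20-28-21+11 = 119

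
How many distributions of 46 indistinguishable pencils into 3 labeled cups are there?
C(46+3-1, 3-1) = C(48, 2) = 1128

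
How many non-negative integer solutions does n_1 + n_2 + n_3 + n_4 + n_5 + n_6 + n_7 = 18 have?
C(18+7-1, 7-1) = C(24, 6) = 134596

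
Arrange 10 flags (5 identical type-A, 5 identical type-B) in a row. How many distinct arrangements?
10! / (5! × 5!) = 252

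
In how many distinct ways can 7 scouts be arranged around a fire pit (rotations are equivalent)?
Circular: fix one position, arrange the rest. (7-1)! = 720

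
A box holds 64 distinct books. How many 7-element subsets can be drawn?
C(64,7) = 64!/(7!×57!) = 621216192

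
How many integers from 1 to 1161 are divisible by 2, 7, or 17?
⌊1161/2⌋+⌊1161/7⌋+⌊1161/17⌋ - ⌊1161/14⌋-⌊1161/34⌋-⌊1161/119⌋ + ⌊1161/238⌋ = 580+165+68 - 82-34-9 + 4 = 692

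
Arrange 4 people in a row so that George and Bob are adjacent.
Treat as block: (4-1)! × 2! = 6 × 2 = 12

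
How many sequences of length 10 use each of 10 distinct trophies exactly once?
10! = 3628800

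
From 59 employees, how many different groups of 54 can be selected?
C(59,54) = 59!/(54!×5!) = 5006386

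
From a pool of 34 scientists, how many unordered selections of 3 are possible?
C(34,3) = 34!/(3!×31!) = 5984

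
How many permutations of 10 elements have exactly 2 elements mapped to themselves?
Choose the 2 fixed points C(10,2) = 45, derange the rest: !8 = Σ_{j=0}^{8} (-1)^j·8!/j! = 40320 - 40320 + 20160 - 6720 + 1680 - 336 + 56 - 8 + 1 = 14833. Product = 45 × 14833 = 667485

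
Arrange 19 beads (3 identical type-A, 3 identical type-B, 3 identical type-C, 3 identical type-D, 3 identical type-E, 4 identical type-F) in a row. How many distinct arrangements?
19! / (3! × 3! × 3! × 3! × 3! × 4!) = 651819168000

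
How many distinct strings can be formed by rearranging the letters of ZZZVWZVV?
8! / (1! × 4! × 3!) = 280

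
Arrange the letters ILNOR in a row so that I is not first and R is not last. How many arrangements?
By inclusion-exclusion: 5! - 2×(5-1)! + (5-2)! = 120 - 48 + 6 = 78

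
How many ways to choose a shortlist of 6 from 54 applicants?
C(54,6) = 54!/(6!×48!) = 25827165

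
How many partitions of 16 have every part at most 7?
Let r_j(i) = number of partitions of i into parts ≤ j, for i = 0..16. r_1(i) = 1 for all i; r_j(i) = r_{j-1}(i) + r_j(i-j). Rows j = 2..7: ≤2: 1 1 2 2 3 3 4 4 5 5 6 6 7 7 8 8 9; ≤3: 1 1 2 3 4 5 7 8 10 12 14 16 19 21 24 27 30; ≤4: 1 1 2 3 5 6 9 11 15 18 23 27 34 39 47 54 64; ≤5: 1 1 2 3 5 7 10 13 18 23 30 37 47 57 70 84 101; ≤6: 1 1 2 3 5 7 11 14 20 26 35 44 58 71 90 110 136; ≤7: 1 1 2 3 5 7 11 15 21 28 38 49 65 82 105 131 164. r_7(16) = 164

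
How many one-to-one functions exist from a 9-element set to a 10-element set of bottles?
P(10,9) = 10!/(10-9)! = 3628800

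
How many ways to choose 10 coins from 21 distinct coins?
C(21,10) = 21!/(10!×11!) = 352716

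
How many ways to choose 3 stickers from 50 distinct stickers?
C(50,3) = 50!/(3!×47!) = 19600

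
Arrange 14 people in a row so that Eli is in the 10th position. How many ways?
Fix one position: (14-1)! = 6227020800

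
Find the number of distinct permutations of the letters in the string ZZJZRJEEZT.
10! / (1! × 2! × 1! × 4! × 2!) = 37800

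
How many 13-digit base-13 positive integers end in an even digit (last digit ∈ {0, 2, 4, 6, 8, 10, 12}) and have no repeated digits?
Last∈{0,2,4,6,8,10,12}. Last=0: 479001600. Last nonzero: 6×11×P(11,11) = 2634508800. Total = 3113510400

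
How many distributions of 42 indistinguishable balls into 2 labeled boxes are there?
C(42+2-1, 2-1) = C(43, 1) = 43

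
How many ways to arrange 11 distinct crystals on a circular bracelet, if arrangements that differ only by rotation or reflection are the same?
(11-1)!/2 = 3628800/2 = 1814400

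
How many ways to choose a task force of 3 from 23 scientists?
C(23,3) = 23!/(3!×20!) = 1771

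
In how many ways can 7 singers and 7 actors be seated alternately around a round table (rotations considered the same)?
Fix one of the singers: (7-1)! ways for the remaining singers, × 7! ways for the actors = 720 × 5040 = 3628800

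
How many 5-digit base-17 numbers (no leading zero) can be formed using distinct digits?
First digit: 16 choices (nonzero). Then descending: 16 × 16 × 15 × 14 × 13 = 698880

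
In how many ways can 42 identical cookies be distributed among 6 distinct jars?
C(42+6-1, 6-1) = C(47, 5) = 1533939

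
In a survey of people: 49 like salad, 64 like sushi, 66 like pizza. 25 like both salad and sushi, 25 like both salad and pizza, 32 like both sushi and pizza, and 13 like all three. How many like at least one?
|A∪B∪C| = 49+64+66-25-25-32+13 = 110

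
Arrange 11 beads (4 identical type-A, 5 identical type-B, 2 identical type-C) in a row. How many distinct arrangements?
11! / (4! × 5! × 2!) = 6930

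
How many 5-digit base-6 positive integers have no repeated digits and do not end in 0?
Last digit: 5 nonzero choices. First digit: 4 (nonzero, ≠last). Middle 3: P(4,3) = 24. Total = 480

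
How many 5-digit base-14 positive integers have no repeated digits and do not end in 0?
Last digit: 13 nonzero choices. First digit: 12 (nonzero, ≠last). Middle 3: P(12,3) = 1320. Total = 205920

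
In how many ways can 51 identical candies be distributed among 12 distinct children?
C(51+12-1, 12-1) = C(62, 11) = 508271323092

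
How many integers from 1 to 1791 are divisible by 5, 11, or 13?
⌊1791/5⌋+⌊1791/11⌋+⌊1791/13⌋ - ⌊1791/55⌋-⌊1791/65⌋-⌊1791/143⌋ + ⌊1791/715⌋ = 358+162+137 - 32-27-12 + 2 = 588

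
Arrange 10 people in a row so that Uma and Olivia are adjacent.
Treat as block: (10-1)! × 2! = 362880 × 2 = 725760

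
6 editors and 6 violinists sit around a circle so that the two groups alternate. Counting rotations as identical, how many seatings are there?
Fix one of the editors: (6-1)! ways for the remaining editors, × 6! ways for the violinists = 120 × 720 = 86400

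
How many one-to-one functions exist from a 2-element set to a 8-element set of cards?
P(8,2) = 8!/(8-2)! = 56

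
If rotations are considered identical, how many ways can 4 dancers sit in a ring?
Circular: fix one position, arrange the rest. (4-1)! = 6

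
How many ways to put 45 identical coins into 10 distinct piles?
C(45+10-1, 10-1) = C(54, 9) = 5317936260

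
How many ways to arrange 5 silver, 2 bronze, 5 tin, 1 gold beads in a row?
13! / (5! × 2! × 5! × 1!) = 216216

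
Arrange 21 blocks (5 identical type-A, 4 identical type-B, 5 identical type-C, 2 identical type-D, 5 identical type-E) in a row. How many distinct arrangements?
21! / (5! × 4! × 5! × 2! × 5!) = 615969113760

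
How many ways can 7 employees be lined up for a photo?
7! = 5040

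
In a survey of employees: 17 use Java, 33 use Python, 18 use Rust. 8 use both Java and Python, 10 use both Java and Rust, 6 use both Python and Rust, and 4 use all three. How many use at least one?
|A∪B∪C| = 17+33+18-8-10-6+4 = 48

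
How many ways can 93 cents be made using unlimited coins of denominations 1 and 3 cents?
Coefficient of x^93 in 1/(1-x^1) · 1/(1-x^3). Use j coins of 3 for j = 0..⌊93/3⌋ = 31, the rest in 1s: 31 + 1 = 32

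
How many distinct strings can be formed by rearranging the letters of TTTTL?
5! / (1! × 4!) = 5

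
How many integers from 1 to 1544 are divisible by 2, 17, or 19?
⌊1544/2⌋+⌊1544/17⌋+⌊1544/19⌋ - ⌊1544/34⌋-⌊1544/38⌋-⌊1544/323⌋ + ⌊1544/646⌋ = 772+90+81 - 45-40-4 + 2 = 856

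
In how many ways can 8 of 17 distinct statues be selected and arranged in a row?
P(17,8) = 17!/(17-8)! = 980179200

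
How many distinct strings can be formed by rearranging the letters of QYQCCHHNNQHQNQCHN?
17! / (1! × 4! × 5! × 3! × 4!) = 857656800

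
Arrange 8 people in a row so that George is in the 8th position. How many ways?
Fix one position: (8-1)! = 5040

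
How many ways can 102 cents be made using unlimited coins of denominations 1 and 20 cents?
Coefficient of x^102 in 1/(1-x^1) · 1/(1-x^20). Use j coins of 20 for j = 0..⌊102/20⌋ = 5, the rest in 1s: 5 + 1 = 6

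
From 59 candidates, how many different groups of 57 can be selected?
C(59,57) = 59!/(57!×2!) = 1711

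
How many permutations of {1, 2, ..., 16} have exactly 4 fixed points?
Choose the 4 fixed points C(16,4) = 1820, derange the rest: !12 = Σ_{j=0}^{12} (-1)^j·12!/j! = 479001600 - 479001600 + 239500800 - 79833600 + 19958400 - 3991680 + 665280 - 95040 + 11880 - 1320 + 132 - 12 + 1 = 176214841. Product = 1820 × 176214841 = 320711010620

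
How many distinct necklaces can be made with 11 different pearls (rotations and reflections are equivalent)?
(11-1)!/2 = 3628800/2 = 1814400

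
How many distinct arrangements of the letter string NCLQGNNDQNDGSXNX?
16! / (2! × 1! × 2! × 2! × 5! × 1! × 1! × 2!) = 10897286400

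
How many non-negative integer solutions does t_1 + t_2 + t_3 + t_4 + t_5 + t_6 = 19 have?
C(19+6-1, 6-1) = C(24, 5) = 42504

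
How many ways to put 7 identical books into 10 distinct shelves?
C(7+10-1, 10-1) = C(16, 9) = 11440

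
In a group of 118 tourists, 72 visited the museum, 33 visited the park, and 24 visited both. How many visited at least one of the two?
|A∪B| = |A| + |B| - |A∩B| = 72 + 33 - 24 = 81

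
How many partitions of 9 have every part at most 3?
Let r_j(i) = number of partitions of i into parts ≤ j, for i = 0..9. r_1(i) = 1 for all i; r_j(i) = r_{j-1}(i) + r_j(i-j). Rows j = 2..3: ≤2: 1 1 2 2 3 3 4 4 5 5; ≤3: 1 1 2 3 4 5 7 8 10 12. r_3(9) = 12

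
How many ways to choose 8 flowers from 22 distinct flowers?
C(22,8) = 22!/(8!×14!) = 319770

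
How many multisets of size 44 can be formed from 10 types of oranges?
C(44+10-1, 10-1) = C(53, 9) = 4431613550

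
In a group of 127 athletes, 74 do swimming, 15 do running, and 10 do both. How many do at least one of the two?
|A∪B| = |A| + |B| - |A∩B| = 74 + 15 - 10 = 79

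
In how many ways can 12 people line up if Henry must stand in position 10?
Fix one position: (12-1)! = 39916800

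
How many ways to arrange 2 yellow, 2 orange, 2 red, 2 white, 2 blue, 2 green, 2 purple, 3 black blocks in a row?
17! / (2! × 2! × 2! × 2! × 2! × 2! × 2! × 3!) = 463134672000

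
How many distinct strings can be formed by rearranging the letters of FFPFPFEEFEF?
11! / (2! × 3! × 6!) = 4620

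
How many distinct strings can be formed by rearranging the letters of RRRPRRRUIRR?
11! / (1! × 8! × 1! × 1!) = 990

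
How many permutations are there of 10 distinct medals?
10! = 3628800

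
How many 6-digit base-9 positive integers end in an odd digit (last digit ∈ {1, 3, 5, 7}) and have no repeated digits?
Last∈{1,3,5,7}. Last=0: 0. Last nonzero: 4×7×P(7,4) = 23520. Total = 23520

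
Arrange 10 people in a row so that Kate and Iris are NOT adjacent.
Total - adjacent = 10! - (10-1)!×2 = 3628800 - 725760 = 2903040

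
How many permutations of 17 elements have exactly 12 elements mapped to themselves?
Choose the 12 fixed points C(17,12) = 6188, derange the rest: !5 = Σ_{j=0}^{5} (-1)^j·5!/j! = 120 - 120 + 60 - 20 + 5 - 1 = 44. Product = 6188 × 44 = 272272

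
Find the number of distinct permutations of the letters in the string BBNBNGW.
7! / (2! × 3! × 1! × 1!) = 420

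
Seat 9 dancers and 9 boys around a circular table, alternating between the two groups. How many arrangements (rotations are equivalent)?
Fix one of the dancers: (9-1)! ways for the remaining dancers, × 9! ways for the boys = 40320 × 362880 = 14631321600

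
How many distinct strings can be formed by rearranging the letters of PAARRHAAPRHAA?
13! / (6! × 3! × 2! × 2!) = 360360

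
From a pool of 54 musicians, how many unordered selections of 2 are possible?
C(54,2) = 54!/(2!×52!) = 1431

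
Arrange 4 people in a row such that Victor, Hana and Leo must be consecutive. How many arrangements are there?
Treat the 3 as one block: (4-3+1)! × 3! = 2 × 6 = 12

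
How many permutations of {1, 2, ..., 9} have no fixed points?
!9 = Σ_{j=0}^{9} (-1)^j·9!/j! = 362880 - 362880 + 181440 - 60480 + 15120 - 3024 + 504 - 72 + 9 - 1 = 133496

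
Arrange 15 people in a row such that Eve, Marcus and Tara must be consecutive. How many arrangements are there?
Treat the 3 as one block: (15-3+1)! × 3! = 6227020800 × 6 = 37362124800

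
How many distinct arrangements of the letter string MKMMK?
5! / (3! × 2!) = 10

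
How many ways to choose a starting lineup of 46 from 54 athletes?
C(54,46) = 54!/(46!×8!) = 1040465790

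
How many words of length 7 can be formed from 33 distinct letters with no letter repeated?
P(33,7) = 33!/(33-7)! = 21531121920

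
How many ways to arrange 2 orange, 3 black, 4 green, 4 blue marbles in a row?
13! / (2! × 3! × 4! × 4!) = 900900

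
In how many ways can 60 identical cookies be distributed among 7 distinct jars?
C(60+7-1, 7-1) = C(66, 6) = 90858768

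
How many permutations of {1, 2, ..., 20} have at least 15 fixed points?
Exactly j fixed points: C(20,j)·!(20-j); sum over j ≥ 15 (derangement numbers via !m = (m-1)·(!(m-1) + !(m-2)): !0..!5 = 1, 0, 1, 2, 9, 44). Σ_{j=15}^{20} C(20,j)·!(20-j) = C(20,15)·!5 + C(20,16)·!4 + C(20,17)·!3 + C(20,18)·!2 + C(20,19)·!1 + C(20,20)·!0 = 15504·44 + 4845·9 + 1140·2 + 190·1 + 20·0 + 1·1 = 728252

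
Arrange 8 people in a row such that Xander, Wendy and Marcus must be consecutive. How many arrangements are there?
Treat the 3 as one block: (8-3+1)! × 3! = 720 × 6 = 4320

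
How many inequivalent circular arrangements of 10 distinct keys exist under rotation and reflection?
(10-1)!/2 = 362880/2 = 181440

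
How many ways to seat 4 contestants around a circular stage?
Circular: fix one position, arrange the rest. (4-1)! = 6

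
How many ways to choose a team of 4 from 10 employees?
C(10,4) = 10!/(4!×6!) = 210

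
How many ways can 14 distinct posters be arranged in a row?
14! = 87178291200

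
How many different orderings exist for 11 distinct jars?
11! = 39916800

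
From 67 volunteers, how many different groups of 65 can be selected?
C(67,65) = 67!/(65!×2!) = 2211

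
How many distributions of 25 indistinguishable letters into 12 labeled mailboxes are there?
C(25+12-1, 12-1) = C(36, 11) = 600805296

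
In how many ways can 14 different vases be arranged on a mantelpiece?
14! = 87178291200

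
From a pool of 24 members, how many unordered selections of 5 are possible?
C(24,5) = 24!/(5!×19!) = 42504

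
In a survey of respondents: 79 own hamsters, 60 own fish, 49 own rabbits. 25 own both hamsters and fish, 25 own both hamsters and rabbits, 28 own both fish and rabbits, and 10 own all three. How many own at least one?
|A∪B∪C| = 79+60+49-25-25-28+10 = 120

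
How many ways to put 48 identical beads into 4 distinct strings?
C(48+4-1, 4-1) = C(51, 3) = 20825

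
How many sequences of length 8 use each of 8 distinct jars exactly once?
8! = 40320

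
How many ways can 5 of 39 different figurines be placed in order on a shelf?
P(39,5) = 39!/(39-5)! = 69090840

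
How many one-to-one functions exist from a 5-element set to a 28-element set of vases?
P(28,5) = 28!/(28-5)! = 11793600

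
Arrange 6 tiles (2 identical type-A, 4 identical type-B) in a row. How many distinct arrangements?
6! / (2! × 4!) = 15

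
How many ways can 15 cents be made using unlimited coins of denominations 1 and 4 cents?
Coefficient of x^15 in 1/(1-x^1) · 1/(1-x^4). Use j coins of 4 for j = 0..⌊15/4⌋ = 3, the rest in 1s: 3 + 1 = 4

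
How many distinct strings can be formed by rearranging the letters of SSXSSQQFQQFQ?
12! / (1! × 2! × 5! × 4!) = 83160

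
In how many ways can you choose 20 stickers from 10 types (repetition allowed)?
C(20+10-1, 10-1) = C(29, 9) = 10015005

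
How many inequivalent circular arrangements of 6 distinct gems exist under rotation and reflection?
(6-1)!/2 = 120/2 = 60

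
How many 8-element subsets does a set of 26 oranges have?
C(26,8) = 26!/(8!×18!) = 1562275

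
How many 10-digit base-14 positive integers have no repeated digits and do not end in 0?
Last digit: 13 nonzero choices. First digit: 12 (nonzero, ≠last). Middle 8: P(12,8) = 19958400. Total = 3113510400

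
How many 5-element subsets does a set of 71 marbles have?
C(71,5) = 71!/(5!×66!) = 13019909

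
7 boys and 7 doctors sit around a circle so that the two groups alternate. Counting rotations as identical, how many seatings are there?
Fix one of the boys: (7-1)! ways for the remaining boys, × 7! ways for the doctors = 720 × 5040 = 3628800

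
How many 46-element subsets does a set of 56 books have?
C(56,46) = 56!/(46!×10!) = 35607051480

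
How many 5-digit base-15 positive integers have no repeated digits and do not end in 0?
Last digit: 14 nonzero choices. First digit: 13 (nonzero, ≠last). Middle 3: P(13,3) = 1716. Total = 312312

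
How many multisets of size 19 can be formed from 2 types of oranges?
C(19+2-1, 2-1) = C(20, 1) = 20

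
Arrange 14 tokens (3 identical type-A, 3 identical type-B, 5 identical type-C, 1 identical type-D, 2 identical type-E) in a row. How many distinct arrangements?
14! / (3! × 3! × 5! × 1! × 2!) = 10090080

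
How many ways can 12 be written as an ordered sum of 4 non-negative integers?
C(12+4-1, 4-1) = C(15, 3) = 455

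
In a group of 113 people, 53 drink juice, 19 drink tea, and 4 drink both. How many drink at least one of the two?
|A∪B| = |A| + |B| - |A∩B| = 53 + 19 - 4 = 68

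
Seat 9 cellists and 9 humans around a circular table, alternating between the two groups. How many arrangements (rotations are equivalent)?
Fix one of the cellists: (9-1)! ways for the remaining cellists, × 9! ways for the humans = 40320 × 362880 = 14631321600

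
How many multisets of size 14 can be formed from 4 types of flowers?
C(14+4-1, 4-1) = C(17, 3) = 680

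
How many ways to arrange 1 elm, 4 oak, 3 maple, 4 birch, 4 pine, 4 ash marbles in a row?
20! / (1! × 4! × 3! × 4! × 4! × 4!) = 1222160940000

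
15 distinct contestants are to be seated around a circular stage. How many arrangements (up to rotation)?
Circular: fix one position, arrange the rest. (15-1)! = 87178291200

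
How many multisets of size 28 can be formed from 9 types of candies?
C(28+9-1, 9-1) = C(36, 8) = 30260340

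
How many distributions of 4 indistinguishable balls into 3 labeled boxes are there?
C(4+3-1, 3-1) = C(6, 2) = 15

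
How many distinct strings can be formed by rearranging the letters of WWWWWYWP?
8! / (1! × 6! × 1!) = 56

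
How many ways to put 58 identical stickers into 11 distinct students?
C(58+11-1, 11-1) = C(68, 10) = 290752384208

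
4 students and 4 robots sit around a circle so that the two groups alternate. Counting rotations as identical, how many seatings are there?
Fix one of the students: (4-1)! ways for the remaining students, × 4! ways for the robots = 6 × 24 = 144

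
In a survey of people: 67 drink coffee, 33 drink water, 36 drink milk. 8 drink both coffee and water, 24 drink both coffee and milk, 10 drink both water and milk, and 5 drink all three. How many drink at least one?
|A∪B∪C| = 67+33+36-8-24-10+5 = 99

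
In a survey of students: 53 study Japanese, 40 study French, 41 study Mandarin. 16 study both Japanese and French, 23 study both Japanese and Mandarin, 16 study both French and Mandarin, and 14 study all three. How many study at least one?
|A∪B∪C| = 53+40+41-16-23-16+14 = 93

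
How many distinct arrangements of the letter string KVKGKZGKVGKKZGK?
15! / (4! × 2! × 7! × 2!) = 2702700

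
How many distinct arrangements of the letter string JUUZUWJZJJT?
11! / (1! × 1! × 4! × 2! × 3!) = 138600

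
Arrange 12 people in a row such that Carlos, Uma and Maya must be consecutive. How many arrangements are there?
Treat the 3 as one block: (12-3+1)! × 3! = 3628800 × 6 = 21772800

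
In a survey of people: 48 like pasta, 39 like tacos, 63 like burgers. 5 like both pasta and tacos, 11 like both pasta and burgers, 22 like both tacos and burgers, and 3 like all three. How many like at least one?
|A∪B∪C| = 48+39+63-5-11-22+3 = 115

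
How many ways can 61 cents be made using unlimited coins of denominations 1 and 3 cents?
Coefficient of x^61 in 1/(1-x^1) · 1/(1-x^3). Use j coins of 3 for j = 0..⌊61/3⌋ = 20, the rest in 1s: 20 + 1 = 21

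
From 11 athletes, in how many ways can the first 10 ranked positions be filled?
P(11,10) = 11!/(11-10)! = 39916800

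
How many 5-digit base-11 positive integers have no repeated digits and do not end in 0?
Last digit: 10 nonzero choices. First digit: 9 (nonzero, ≠last). Middle 3: P(9,3) = 504. Total = 45360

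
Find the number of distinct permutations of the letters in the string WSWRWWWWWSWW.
12! / (2! × 1! × 9!) = 660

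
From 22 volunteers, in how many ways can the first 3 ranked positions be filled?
P(22,3) = 22!/(22-3)! = 9240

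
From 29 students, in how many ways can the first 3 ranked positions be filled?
P(29,3) = 29!/(29-3)! = 21924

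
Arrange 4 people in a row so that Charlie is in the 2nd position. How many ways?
Fix one position: (4-1)! = 6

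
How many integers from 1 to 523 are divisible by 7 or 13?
⌊523/7⌋ + ⌊523/13⌋ - ⌊523/91⌋ = 74 + 40 - 5 = 109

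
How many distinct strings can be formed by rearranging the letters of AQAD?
4! / (2! × 1! × 1!) = 12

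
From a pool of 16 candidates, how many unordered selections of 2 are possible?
C(16,2) = 16!/(2!×14!) = 120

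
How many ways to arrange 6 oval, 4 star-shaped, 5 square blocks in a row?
15! / (6! × 4! × 5!) = 630630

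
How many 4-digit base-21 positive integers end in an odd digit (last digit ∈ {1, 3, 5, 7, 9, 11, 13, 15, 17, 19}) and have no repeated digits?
Last∈{1,3,5,7,9,11,13,15,17,19}. Last=0: 0. Last nonzero: 10×19×P(19,2) = 64980. Total = 64980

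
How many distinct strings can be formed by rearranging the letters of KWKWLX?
6! / (2! × 2! × 1! × 1!) = 180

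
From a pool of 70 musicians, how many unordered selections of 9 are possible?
C(70,9) = 70!/(9!×61!) = 65033528560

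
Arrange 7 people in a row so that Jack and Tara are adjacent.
Treat as block: (7-1)! × 2! = 720 × 2 = 1440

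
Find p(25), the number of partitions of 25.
Pentagonal recurrence p(n) = p(n-1) + p(n-2) - p(n-5) - p(n-7) + p(n-12) + p(n-15) - ... gives p(0..24) = 1, 1, 2, 3, 5, 7, 11, 15, 22, 30, 42, 56, 77, 101, 135, 176, 231, 297, 385, 490, 627, 792, 1002, 1255, 1575. p(25) = p(24) + p(23) - p(20) - p(18) + p(13) + p(10) - p(3) = 1575 + 1255 - 627 - 385 + 101 + 42 - 3 = 1958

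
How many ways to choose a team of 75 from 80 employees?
C(80,75) = 80!/(75!×5!) = 24040016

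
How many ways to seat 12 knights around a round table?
Circular: fix one position, arrange the rest. (12-1)! = 39916800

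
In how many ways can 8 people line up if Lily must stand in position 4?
Fix one position: (8-1)! = 5040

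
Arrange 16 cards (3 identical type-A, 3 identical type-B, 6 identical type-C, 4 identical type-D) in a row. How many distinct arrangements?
16! / (3! × 3! × 6! × 4!) = 33633600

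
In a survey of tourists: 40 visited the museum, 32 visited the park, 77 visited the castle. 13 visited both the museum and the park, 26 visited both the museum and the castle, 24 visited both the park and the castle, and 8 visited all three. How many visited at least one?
|A∪B∪C| = 40+32+77-13-26-24+8 = 94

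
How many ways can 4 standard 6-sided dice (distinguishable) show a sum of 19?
Coefficient of x^19 in (x + x² + ... + x^6)^4. By inclusion-exclusion on dice exceeding 6: Σ_j (-1)^j C(4,j)·C(19-1-6j, 3) = C(4,0)·C(18,3) - C(4,1)·C(12,3) + C(4,2)·C(6,3) = 1·816 - 4·220 + 6·20 = 56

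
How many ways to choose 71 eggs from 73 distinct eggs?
C(73,71) = 73!/(71!×2!) = 2628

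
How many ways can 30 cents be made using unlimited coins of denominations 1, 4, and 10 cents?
Coefficient of x^30 in 1/(1-x^1) · 1/(1-x^4) · 1/(1-x^10). Case on j = number of 10-cent coins (j = 0..3); remainder r = 30 - 10j is made from {1,4} in ⌊r/4⌋+1 ways. r = 30, 20, 10, 0 → 8 + 6 + 3 + 1 = 18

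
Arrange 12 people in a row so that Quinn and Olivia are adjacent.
Treat as block: (12-1)! × 2! = 39916800 × 2 = 79833600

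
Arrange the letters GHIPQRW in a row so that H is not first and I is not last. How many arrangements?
By inclusion-exclusion: 7! - 2×(7-1)! + (7-2)! = 5040 - 1440 + 120 = 3720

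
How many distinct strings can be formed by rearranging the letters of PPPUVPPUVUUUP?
13! / (6! × 2! × 5!) = 36036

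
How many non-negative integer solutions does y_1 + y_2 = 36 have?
C(36+2-1, 2-1) = C(37, 1) = 37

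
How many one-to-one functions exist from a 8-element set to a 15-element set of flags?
P(15,8) = 15!/(15-8)! = 259459200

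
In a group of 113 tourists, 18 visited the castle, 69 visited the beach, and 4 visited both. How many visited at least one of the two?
|A∪B| = |A| + |B| - |A∩B| = 18 + 69 - 4 = 83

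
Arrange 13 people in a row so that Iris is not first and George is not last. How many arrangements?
By inclusion-exclusion: 13! - 2×(13-1)! + (13-2)! = 6227020800 - 958003200 + 39916800 = 5308934400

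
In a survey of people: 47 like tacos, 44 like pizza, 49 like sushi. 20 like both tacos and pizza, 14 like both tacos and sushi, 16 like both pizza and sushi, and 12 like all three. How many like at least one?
|A∪B∪C| = 47+44+49-20-14-16+12 = 102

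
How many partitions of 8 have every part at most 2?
Let r_j(i) = number of partitions of i into parts ≤ j, for i = 0..8. r_1(i) = 1 for all i; r_j(i) = r_{j-1}(i) + r_j(i-j). Rows j = 2..2: ≤2: 1 1 2 2 3 3 4 4 5. r_2(8) = 5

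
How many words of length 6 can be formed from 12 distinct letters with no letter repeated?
P(12,6) = 12!/(12-6)! = 665280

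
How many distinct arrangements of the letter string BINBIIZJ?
8! / (1! × 3! × 1! × 1! × 2!) = 3360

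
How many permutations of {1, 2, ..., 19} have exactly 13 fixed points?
Choose the 13 fixed points C(19,13) = 27132, derange the rest: !6 = Σ_{j=0}^{6} (-1)^j·6!/j! = 720 - 720 + 360 - 120 + 30 - 6 + 1 = 265. Product = 27132 × 265 = 7189980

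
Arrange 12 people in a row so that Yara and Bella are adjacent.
Treat as block: (12-1)! × 2! = 39916800 × 2 = 79833600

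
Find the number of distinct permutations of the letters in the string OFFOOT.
6! / (3! × 1! × 2!) = 60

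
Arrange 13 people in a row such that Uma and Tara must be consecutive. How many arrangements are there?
Treat the 2 as one block: (13-2+1)! × 2! = 479001600 × 2 = 958003200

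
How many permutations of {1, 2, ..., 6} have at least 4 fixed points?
Exactly j fixed points: C(6,j)·!(6-j); sum over j ≥ 4 (derangement numbers via !m = (m-1)·(!(m-1) + !(m-2)): !0..!2 = 1, 0, 1). Σ_{j=4}^{6} C(6,j)·!(6-j) = C(6,4)·!2 + C(6,5)·!1 + C(6,6)·!0 = 15·1 + 6·0 + 1·1 = 16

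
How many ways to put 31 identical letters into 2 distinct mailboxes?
C(31+2-1, 2-1) = C(32, 1) = 32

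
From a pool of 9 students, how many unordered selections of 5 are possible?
C(9,5) = 9!/(5!×4!) = 126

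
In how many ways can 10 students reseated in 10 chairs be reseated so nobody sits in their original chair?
!10 = Σ_{j=0}^{10} (-1)^j·10!/j! = 3628800 - 3628800 + 1814400 - 604800 + 151200 - 30240 + 5040 - 720 + 90 - 10 + 1 = 1334961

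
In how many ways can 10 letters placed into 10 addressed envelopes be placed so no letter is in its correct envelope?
!10 = Σ_{j=0}^{10} (-1)^j·10!/j! = 3628800 - 3628800 + 1814400 - 604800 + 151200 - 30240 + 5040 - 720 + 90 - 10 + 1 = 1334961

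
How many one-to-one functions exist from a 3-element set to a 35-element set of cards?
P(35,3) = 35!/(35-3)! = 39270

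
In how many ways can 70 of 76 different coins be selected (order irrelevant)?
C(76,70) = 76!/(70!×6!) = 218618940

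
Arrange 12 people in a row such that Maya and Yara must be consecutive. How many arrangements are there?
Treat the 2 as one block: (12-2+1)! × 2! = 39916800 × 2 = 79833600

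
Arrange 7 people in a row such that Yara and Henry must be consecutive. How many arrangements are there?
Treat the 2 as one block: (7-2+1)! × 2! = 720 × 2 = 1440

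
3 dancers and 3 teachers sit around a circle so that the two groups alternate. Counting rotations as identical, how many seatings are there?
Fix one of the dancers: (3-1)! ways for the remaining dancers, × 3! ways for the teachers = 2 × 6 = 12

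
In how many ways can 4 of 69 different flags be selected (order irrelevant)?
C(69,4) = 69!/(4!×65!) = 864501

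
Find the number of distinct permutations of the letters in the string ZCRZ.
4! / (1! × 1! × 2!) = 12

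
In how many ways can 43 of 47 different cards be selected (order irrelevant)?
C(47,43) = 47!/(43!×4!) = 178365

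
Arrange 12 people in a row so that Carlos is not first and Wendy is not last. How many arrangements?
By inclusion-exclusion: 12! - 2×(12-1)! + (12-2)! = 479001600 - 79833600 + 3628800 = 402796800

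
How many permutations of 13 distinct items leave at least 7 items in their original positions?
Exactly j fixed points: C(13,j)·!(13-j); sum over j ≥ 7 (derangement numbers via !m = (m-1)·(!(m-1) + !(m-2)): !0..!6 = 1, 0, 1, 2, 9, 44, 265). Σ_{j=7}^{13} C(13,j)·!(13-j) = C(13,7)·!6 + C(13,8)·!5 + C(13,9)·!4 + C(13,10)·!3 + C(13,11)·!2 + C(13,12)·!1 + C(13,13)·!0 = 1716·265 + 1287·44 + 715·9 + 286·2 + 78·1 + 13·0 + 1·1 = 518454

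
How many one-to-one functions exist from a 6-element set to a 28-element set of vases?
P(28,6) = 28!/(28-6)! = 271252800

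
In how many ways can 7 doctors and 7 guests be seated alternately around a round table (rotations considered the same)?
Fix one of the doctors: (7-1)! ways for the remaining doctors, × 7! ways for the guests = 720 × 5040 = 3628800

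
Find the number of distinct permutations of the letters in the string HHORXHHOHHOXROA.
15! / (1! × 4! × 2! × 2! × 6!) = 18918900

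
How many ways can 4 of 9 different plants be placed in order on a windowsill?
P(9,4) = 9!/(9-4)! = 3024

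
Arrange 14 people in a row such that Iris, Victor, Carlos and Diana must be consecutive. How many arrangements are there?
Treat the 4 as one block: (14-4+1)! × 4! = 39916800 × 24 = 958003200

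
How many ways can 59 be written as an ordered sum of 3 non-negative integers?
C(59+3-1, 3-1) = C(61, 2) = 1830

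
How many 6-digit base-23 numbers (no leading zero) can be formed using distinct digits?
First digit: 22 choices (nonzero). Then descending: 22 × 22 × 21 × 20 × 19 × 18 = 69521760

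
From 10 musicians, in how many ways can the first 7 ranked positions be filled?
P(10,7) = 10!/(10-7)! = 604800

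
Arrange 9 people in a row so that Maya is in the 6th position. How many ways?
Fix one position: (9-1)! = 40320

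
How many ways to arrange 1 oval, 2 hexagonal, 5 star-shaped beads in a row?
8! / (1! × 2! × 5!) = 168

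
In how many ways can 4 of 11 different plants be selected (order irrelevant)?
C(11,4) = 11!/(4!×7!) = 330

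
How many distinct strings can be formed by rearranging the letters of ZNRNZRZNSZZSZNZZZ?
17! / (2! × 2! × 9! × 4!) = 10210200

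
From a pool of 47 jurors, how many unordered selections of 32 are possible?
C(47,32) = 47!/(32!×15!) = 751616304549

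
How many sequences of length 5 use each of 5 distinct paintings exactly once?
5! = 120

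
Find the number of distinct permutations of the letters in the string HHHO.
4! / (1! × 3!) = 4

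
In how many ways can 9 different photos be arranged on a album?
9! = 362880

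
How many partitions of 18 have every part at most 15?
Let r_j(i) = number of partitions of i into parts ≤ j, for i = 0..18. r_1(i) = 1 for all i; r_j(i) = r_{j-1}(i) + r_j(i-j). Rows j = 2..15: ≤2: 1 1 2 2 3 3 4 4 5 5 6 6 7 7 8 8 9 9 10; ≤3: 1 1 2 3 4 5 7 8 10 12 14 16 19 21 24 27 30 33 37; ≤4: 1 1 2 3 5 6 9 11 15 18 23 27 34 39 47 54 64 72 84; ≤5: 1 1 2 3 5 7 10 13 18 23 30 37 47 57 70 84 101 119 141; ≤6: 1 1 2 3 5 7 11 14 20 26 35 44 58 71 90 110 136 163 199; ≤7: 1 1 2 3 5 7 11 15 21 28 38 49 65 82 105 131 164 201 248; ≤8: 1 1 2 3 5 7 11 15 22 29 40 52 70 89 116 146 186 230 288; ≤9: 1 1 2 3 5 7 11 15 22 30 41 54 73 94 123 157 201 252 318; ≤10: 1 1 2 3 5 7 11 15 22 30 42 55 75 97 128 164 212 267 340; ≤11: 1 1 2 3 5 7 11 15 22 30 42 56 76 99 131 169 219 278 355; ≤12: 1 1 2 3 5 7 11 15 22 30 42 56 77 100 133 172 224 285 366; ≤13: 1 1 2 3 5 7 11 15 22 30 42 56 77 101 134 174 227 290 373; ≤14: 1 1 2 3 5 7 11 15 22 30 42 56 77 101 135 175 229 293 378; ≤15: 1 1 2 3 5 7 11 15 22 30 42 56 77 101 135 176 230 295 381. r_15(18) = 381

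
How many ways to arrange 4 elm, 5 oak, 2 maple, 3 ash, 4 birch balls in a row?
18! / (4! × 5! × 2! × 3! × 4!) = 7718911200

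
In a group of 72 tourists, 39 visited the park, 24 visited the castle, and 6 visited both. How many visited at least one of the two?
|A∪B| = |A| + |B| - |A∩B| = 39 + 24 - 6 = 57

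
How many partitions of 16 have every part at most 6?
Let r_j(i) = number of partitions of i into parts ≤ j, for i = 0..16. r_1(i) = 1 for all i; r_j(i) = r_{j-1}(i) + r_j(i-j). Rows j = 2..6: ≤2: 1 1 2 2 3 3 4 4 5 5 6 6 7 7 8 8 9; ≤3: 1 1 2 3 4 5 7 8 10 12 14 16 19 21 24 27 30; ≤4: 1 1 2 3 5 6 9 11 15 18 23 27 34 39 47 54 64; ≤5: 1 1 2 3 5 7 10 13 18 23 30 37 47 57 70 84 101; ≤6: 1 1 2 3 5 7 11 14 20 26 35 44 58 71 90 110 136. r_6(16) = 136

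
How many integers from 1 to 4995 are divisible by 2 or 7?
⌊4995/2⌋ + ⌊4995/7⌋ - ⌊4995/14⌋ = 2497 + 713 - 356 = 2854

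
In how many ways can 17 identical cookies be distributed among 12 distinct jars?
C(17+12-1, 12-1) = C(28, 11) = 21474180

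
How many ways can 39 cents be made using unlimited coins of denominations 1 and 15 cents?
Coefficient of x^39 in 1/(1-x^1) · 1/(1-x^15). Use j coins of 15 for j = 0..⌊39/15⌋ = 2, the rest in 1s: 2 + 1 = 3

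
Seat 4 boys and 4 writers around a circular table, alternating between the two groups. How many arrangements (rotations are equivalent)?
Fix one of the boys: (4-1)! ways for the remaining boys, × 4! ways for the writers = 6 × 24 = 144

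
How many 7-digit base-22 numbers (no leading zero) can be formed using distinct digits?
First digit: 21 choices (nonzero). Then descending: 21 × 21 × 20 × 19 × 18 × 17 × 16 = 820471680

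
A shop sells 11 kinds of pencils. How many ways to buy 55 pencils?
C(55+11-1, 11-1) = C(65, 10) = 179013799328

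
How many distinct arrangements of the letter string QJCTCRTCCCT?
11! / (1! × 5! × 1! × 3! × 1!) = 55440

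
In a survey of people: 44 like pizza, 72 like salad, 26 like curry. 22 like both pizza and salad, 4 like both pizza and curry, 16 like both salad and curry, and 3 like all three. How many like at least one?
|A∪B∪C| = 44+72+26-22-4-16+3 = 103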